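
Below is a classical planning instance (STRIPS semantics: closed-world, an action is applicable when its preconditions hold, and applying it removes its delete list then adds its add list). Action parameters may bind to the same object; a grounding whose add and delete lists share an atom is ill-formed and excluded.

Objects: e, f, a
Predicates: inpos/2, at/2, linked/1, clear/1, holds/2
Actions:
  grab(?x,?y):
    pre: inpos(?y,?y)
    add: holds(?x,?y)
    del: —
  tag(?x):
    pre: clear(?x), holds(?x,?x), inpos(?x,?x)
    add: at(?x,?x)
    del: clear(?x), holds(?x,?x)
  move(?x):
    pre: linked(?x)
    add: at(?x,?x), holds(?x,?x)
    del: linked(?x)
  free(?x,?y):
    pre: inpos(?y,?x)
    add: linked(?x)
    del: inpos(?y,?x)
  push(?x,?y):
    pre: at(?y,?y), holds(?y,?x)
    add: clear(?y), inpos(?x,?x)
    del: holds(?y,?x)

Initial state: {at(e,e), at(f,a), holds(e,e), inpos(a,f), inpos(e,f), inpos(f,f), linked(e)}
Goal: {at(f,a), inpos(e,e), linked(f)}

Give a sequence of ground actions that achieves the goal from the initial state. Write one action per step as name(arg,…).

free(f,e); push(e,e)

1. free(f,e)  →  {at(e,e), at(f,a), holds(e,e), inpos(a,f), inpos(f,f), linked(e), linked(f)}
2. push(e,e)  →  {at(e,e), at(f,a), clear(e), inpos(a,f), inpos(e,e), inpos(f,f), linked(e), linked(f)}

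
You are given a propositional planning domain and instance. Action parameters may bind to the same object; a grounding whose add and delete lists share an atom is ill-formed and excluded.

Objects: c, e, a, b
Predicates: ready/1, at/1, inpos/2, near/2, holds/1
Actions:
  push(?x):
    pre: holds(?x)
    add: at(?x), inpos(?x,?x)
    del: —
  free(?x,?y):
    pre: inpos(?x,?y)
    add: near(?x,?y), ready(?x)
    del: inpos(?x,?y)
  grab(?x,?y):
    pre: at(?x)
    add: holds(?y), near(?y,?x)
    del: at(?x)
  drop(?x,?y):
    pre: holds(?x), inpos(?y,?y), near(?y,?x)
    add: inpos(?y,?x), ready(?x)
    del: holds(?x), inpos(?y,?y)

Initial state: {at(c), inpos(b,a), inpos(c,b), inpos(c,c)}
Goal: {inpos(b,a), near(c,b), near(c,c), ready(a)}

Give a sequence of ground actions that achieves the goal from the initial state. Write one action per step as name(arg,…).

free(c,c); free(c,b); grab(c,a); push(a); free(a,a)

1. free(c,c)  →  {at(c), inpos(b,a), inpos(c,b), near(c,c), ready(c)}
2. free(c,b)  →  {at(c), inpos(b,a), near(c,b), near(c,c), ready(c)}
3. grab(c,a)  →  {holds(a), inpos(b,a), near(a,c), near(c,b), near(c,c), ready(c)}
4. push(a)  →  {at(a), holds(a), inpos(a,a), inpos(b,a), near(a,c), near(c,b), near(c,c), ready(c)}
5. free(a,a)  →  {at(a), holds(a), inpos(b,a), near(a,a), near(a,c), near(c,b), near(c,c), ready(a), ready(c)}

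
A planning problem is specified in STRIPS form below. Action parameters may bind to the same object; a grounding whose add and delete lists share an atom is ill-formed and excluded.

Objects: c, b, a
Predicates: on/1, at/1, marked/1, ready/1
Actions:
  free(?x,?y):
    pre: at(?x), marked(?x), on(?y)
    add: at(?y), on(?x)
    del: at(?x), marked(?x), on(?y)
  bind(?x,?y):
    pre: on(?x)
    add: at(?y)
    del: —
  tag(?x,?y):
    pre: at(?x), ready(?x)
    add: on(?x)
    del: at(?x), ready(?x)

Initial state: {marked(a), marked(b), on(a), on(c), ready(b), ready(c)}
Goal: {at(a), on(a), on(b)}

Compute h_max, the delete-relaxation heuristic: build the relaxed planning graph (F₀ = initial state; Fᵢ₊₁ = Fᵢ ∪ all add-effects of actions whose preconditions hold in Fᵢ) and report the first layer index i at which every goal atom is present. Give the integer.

2

F0 = init (6 atoms)
F1 = F0 ∪ {at(a), at(b), at(c)}  (9 atoms)
F2 = F1 ∪ {on(b)}  (10 atoms)
goal ⊆ F2  ⇒  h_max = 2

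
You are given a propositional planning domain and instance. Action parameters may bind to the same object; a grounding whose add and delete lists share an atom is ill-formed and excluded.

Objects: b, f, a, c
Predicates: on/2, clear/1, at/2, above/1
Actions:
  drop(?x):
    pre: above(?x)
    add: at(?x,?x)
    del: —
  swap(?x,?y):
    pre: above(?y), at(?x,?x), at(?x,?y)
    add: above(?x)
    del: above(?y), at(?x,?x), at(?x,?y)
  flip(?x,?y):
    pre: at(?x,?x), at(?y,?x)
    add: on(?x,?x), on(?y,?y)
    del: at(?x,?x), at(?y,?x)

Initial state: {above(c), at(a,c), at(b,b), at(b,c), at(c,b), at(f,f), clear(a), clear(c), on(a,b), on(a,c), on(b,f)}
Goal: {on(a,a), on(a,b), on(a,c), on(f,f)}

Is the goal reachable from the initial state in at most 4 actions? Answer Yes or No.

1. drop(c)  →  {above(c), at(a,c), at(b,b), at(b,c), at(c,b), at(c,c), at(f,f), clear(a), clear(c), on(a,b), on(a,c), on(b,f)}
2. flip(f,f)  →  {above(c), at(a,c), at(b,b), at(b,c), at(c,b), at(c,c), clear(a), clear(c), on(a,b), on(a,c), on(b,f), on(f,f)}
3. flip(c,a)  →  {above(c), at(b,b), at(b,c), at(c,b), clear(a), clear(c), on(a,a), on(a,b), on(a,c), on(b,f), on(c,c), on(f,f)}
optimal plan length = 3; 3 ≤ 4

Yes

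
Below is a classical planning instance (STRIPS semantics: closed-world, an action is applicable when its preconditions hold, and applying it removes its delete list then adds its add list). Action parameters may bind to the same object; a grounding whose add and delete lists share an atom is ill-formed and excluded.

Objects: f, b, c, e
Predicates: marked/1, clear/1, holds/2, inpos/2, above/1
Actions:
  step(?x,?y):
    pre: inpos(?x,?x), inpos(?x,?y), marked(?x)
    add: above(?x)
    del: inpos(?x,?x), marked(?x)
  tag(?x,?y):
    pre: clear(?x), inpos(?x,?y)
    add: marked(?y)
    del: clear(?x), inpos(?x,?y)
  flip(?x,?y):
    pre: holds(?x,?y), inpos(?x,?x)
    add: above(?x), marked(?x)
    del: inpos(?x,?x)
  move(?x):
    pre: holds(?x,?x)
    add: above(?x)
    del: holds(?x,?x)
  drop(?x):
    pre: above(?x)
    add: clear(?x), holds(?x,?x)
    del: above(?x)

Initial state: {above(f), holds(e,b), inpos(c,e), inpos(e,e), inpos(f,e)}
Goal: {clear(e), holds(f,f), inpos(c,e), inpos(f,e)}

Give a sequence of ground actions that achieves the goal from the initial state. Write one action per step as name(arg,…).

flip(e,b); drop(f); drop(e)

1. flip(e,b)  →  {above(e), above(f), holds(e,b), inpos(c,e), inpos(f,e), marked(e)}
2. drop(f)  →  {above(e), clear(f), holds(e,b), holds(f,f), inpos(c,e), inpos(f,e), marked(e)}
3. drop(e)  →  {clear(e), clear(f), holds(e,b), holds(e,e), holds(f,f), inpos(c,e), inpos(f,e), marked(e)}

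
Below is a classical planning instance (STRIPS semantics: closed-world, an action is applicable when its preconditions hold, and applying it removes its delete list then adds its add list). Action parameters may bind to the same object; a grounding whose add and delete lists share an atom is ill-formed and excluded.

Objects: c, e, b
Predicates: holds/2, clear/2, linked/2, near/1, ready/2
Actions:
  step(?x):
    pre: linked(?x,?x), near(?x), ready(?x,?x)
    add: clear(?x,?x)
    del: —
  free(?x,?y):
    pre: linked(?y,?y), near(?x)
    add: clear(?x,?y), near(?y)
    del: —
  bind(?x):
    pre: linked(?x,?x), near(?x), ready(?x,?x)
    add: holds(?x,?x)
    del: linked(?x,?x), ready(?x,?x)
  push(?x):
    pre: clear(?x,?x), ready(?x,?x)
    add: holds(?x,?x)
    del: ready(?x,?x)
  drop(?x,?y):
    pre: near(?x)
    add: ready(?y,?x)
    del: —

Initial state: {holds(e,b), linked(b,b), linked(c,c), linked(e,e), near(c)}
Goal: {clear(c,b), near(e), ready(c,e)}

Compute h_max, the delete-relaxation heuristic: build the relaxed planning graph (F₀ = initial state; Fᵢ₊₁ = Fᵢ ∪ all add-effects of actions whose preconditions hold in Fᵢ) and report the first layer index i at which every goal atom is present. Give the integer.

2

F0 = init (5 atoms)
F1 = F0 ∪ {clear(c,b), clear(c,c), clear(c,e), near(b), near(e), ready(b,c), ready(c,c), ready(e,c)}  (13 atoms)
F2 = F1 ∪ {clear(b,b), clear(b,c), clear(b,e), clear(e,b), clear(e,c), clear(e,e), holds(c,c), ready(b,b), ready(b,e), ready(c,b), ready(c,e), ready(e,b), ready(e,e)}  (26 atoms)
goal ⊆ F2  ⇒  h_max = 2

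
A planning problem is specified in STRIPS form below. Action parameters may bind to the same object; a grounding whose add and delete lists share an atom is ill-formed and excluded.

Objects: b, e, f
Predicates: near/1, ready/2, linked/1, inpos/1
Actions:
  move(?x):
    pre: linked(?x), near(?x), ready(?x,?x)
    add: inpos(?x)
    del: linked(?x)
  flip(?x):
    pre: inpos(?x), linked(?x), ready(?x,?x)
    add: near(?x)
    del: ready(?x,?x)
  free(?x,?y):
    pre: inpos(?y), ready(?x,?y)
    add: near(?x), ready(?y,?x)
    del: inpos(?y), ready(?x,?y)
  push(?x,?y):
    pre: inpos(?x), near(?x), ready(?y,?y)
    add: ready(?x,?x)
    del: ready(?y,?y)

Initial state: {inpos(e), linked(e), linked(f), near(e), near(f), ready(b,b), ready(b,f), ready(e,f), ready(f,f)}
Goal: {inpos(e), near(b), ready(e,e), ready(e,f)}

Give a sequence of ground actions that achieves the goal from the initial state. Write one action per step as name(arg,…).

1. move(f)  →  {inpos(e), inpos(f), linked(e), near(e), near(f), ready(b,b), ready(b,f), ready(e,f), ready(f,f)}
2. free(b,f)  →  {inpos(e), linked(e), near(b), near(e), near(f), ready(b,b), ready(e,f), ready(f,b), ready(f,f)}
3. push(e,b)  →  {inpos(e), linked(e), near(b), near(e), near(f), ready(e,e), ready(e,f), ready(f,b), ready(f,f)}

move(f); free(b,f); push(e,b)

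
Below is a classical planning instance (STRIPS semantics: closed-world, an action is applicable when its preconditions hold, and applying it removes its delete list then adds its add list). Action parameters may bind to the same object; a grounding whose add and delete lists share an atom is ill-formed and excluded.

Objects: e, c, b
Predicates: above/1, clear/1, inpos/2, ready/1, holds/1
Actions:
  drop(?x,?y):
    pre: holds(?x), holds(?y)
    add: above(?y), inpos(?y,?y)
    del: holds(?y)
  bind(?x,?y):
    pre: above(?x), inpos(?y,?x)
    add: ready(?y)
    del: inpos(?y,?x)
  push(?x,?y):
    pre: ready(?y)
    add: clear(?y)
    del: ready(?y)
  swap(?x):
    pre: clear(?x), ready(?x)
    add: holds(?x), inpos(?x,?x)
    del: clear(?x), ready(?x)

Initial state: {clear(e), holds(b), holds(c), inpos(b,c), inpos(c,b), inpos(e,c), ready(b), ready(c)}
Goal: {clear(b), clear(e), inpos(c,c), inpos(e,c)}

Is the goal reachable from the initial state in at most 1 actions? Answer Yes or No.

1. drop(c,c)  →  {above(c), clear(e), holds(b), inpos(b,c), inpos(c,b), inpos(c,c), inpos(e,c), ready(b), ready(c)}
2. push(e,b)  →  {above(c), clear(b), clear(e), holds(b), inpos(b,c), inpos(c,b), inpos(c,c), inpos(e,c), ready(c)}
optimal plan length = 2; 2 > 1

No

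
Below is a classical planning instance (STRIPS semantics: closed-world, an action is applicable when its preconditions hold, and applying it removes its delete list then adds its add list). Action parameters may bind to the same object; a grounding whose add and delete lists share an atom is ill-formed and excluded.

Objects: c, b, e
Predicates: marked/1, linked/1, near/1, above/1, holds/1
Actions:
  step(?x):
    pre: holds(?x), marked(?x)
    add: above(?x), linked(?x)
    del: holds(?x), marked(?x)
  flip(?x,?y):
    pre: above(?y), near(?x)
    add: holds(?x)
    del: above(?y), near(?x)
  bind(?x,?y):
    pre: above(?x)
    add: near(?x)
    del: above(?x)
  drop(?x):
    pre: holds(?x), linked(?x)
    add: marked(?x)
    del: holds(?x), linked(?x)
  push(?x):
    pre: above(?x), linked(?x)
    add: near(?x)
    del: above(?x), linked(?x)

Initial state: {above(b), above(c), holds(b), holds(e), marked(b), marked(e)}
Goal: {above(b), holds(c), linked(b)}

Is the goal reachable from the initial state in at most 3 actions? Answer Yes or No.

Yes

1. bind(c,c)  →  {above(b), holds(b), holds(e), marked(b), marked(e), near(c)}
2. flip(c,b)  →  {holds(b), holds(c), holds(e), marked(b), marked(e)}
3. step(b)  →  {above(b), holds(c), holds(e), linked(b), marked(e)}
optimal plan length = 3; 3 ≤ 3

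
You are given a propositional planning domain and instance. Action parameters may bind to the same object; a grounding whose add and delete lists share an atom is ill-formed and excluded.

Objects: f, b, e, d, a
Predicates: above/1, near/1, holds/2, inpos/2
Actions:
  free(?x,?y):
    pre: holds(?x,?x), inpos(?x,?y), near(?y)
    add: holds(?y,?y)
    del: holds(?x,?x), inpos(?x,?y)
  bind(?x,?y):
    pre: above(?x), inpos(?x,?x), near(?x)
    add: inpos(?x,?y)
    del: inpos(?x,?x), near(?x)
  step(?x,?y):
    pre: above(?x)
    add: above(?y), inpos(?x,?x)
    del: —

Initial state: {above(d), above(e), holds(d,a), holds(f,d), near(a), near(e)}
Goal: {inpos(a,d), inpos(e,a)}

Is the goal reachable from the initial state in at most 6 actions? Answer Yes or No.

Yes

1. step(e,a)  →  {above(a), above(d), above(e), holds(d,a), holds(f,d), inpos(e,e), near(a), near(e)}
2. bind(e,a)  →  {above(a), above(d), above(e), holds(d,a), holds(f,d), inpos(e,a), near(a)}
3. step(a,f)  →  {above(a), above(d), above(e), above(f), holds(d,a), holds(f,d), inpos(a,a), inpos(e,a), near(a)}
4. bind(a,d)  →  {above(a), above(d), above(e), above(f), holds(d,a), holds(f,d), inpos(a,d), inpos(e,a)}
optimal plan length = 4; 4 ≤ 6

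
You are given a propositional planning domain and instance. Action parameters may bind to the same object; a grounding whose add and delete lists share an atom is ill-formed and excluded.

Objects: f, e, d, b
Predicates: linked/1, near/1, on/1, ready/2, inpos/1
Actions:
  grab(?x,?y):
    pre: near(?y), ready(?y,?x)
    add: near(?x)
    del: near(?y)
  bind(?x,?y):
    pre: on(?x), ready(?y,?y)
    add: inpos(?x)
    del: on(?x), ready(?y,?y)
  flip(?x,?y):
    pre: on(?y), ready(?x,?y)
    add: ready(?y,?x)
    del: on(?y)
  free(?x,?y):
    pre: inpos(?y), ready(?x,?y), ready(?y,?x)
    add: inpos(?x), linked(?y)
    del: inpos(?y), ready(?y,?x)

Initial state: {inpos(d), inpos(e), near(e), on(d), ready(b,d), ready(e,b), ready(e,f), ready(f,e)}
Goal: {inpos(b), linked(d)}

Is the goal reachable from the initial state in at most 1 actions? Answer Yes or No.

1. flip(b,d)  →  {inpos(d), inpos(e), near(e), ready(b,d), ready(d,b), ready(e,b), ready(e,f), ready(f,e)}
2. free(b,d)  →  {inpos(b), inpos(e), linked(d), near(e), ready(b,d), ready(e,b), ready(e,f), ready(f,e)}
optimal plan length = 2; 2 > 1

No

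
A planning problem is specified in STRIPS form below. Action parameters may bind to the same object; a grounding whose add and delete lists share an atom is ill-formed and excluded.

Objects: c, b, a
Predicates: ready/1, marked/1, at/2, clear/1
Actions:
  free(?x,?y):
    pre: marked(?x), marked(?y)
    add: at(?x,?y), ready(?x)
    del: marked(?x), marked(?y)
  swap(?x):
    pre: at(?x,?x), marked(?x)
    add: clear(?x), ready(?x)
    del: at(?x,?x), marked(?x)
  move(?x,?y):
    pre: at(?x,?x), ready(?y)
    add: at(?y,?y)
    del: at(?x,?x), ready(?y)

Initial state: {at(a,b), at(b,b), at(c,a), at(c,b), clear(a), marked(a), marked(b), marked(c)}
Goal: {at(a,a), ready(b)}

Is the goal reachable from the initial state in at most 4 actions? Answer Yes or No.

1. free(b,c)  →  {at(a,b), at(b,b), at(b,c), at(c,a), at(c,b), clear(a), marked(a), ready(b)}
2. free(a,a)  →  {at(a,a), at(a,b), at(b,b), at(b,c), at(c,a), at(c,b), clear(a), ready(a), ready(b)}
optimal plan length = 2; 2 ≤ 4

Yes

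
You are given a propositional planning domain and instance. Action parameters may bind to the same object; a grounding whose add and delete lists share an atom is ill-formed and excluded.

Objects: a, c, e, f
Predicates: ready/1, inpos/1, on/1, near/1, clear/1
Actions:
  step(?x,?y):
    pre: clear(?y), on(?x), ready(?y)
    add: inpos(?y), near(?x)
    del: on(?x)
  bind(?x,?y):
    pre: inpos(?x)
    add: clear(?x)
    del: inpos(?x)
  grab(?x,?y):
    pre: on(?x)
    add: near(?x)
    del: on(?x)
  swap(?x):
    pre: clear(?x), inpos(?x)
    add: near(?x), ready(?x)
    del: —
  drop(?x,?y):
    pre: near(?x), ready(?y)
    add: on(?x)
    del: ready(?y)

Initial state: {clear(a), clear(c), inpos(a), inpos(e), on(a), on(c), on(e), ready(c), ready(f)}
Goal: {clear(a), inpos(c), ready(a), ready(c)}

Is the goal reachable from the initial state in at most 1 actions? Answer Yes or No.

No

1. step(a,c)  →  {clear(a), clear(c), inpos(a), inpos(c), inpos(e), near(a), on(c), on(e), ready(c), ready(f)}
2. swap(a)  →  {clear(a), clear(c), inpos(a), inpos(c), inpos(e), near(a), on(c), on(e), ready(a), ready(c), ready(f)}
optimal plan length = 2; 2 > 1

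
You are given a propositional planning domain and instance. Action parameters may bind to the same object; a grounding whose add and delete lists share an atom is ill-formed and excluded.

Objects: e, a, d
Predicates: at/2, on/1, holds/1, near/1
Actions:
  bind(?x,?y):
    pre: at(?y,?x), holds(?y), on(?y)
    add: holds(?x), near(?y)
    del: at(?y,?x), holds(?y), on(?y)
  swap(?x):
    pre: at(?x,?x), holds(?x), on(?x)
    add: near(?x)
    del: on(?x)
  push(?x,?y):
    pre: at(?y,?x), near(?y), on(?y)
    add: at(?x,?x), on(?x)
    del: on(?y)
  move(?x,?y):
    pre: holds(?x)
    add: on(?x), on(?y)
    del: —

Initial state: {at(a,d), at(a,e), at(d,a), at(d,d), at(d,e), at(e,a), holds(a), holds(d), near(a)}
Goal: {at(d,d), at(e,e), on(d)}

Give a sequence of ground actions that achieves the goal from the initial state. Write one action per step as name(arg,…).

move(a,d); push(e,a)

1. move(a,d)  →  {at(a,d), at(a,e), at(d,a), at(d,d), at(d,e), at(e,a), holds(a), holds(d), near(a), on(a), on(d)}
2. push(e,a)  →  {at(a,d), at(a,e), at(d,a), at(d,d), at(d,e), at(e,a), at(e,e), holds(a), holds(d), near(a), on(d), on(e)}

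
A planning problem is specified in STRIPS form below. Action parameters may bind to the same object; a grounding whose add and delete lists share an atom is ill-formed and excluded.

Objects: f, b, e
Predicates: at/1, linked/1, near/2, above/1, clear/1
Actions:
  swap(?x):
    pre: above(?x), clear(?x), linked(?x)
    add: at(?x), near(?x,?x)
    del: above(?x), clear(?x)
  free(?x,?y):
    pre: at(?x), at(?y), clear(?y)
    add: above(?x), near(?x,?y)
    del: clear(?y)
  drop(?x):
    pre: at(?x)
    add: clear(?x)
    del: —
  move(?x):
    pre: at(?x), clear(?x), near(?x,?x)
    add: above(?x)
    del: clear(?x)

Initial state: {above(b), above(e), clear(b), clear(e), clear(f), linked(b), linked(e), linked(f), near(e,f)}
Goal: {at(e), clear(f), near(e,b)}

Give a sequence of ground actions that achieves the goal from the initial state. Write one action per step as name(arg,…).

1. swap(b)  →  {above(e), at(b), clear(e), clear(f), linked(b), linked(e), linked(f), near(b,b), near(e,f)}
2. swap(e)  →  {at(b), at(e), clear(f), linked(b), linked(e), linked(f), near(b,b), near(e,e), near(e,f)}
3. drop(b)  →  {at(b), at(e), clear(b), clear(f), linked(b), linked(e), linked(f), near(b,b), near(e,e), near(e,f)}
4. free(e,b)  →  {above(e), at(b), at(e), clear(f), linked(b), linked(e), linked(f), near(b,b), near(e,b), near(e,e), near(e,f)}

swap(b); swap(e); drop(b); free(e,b)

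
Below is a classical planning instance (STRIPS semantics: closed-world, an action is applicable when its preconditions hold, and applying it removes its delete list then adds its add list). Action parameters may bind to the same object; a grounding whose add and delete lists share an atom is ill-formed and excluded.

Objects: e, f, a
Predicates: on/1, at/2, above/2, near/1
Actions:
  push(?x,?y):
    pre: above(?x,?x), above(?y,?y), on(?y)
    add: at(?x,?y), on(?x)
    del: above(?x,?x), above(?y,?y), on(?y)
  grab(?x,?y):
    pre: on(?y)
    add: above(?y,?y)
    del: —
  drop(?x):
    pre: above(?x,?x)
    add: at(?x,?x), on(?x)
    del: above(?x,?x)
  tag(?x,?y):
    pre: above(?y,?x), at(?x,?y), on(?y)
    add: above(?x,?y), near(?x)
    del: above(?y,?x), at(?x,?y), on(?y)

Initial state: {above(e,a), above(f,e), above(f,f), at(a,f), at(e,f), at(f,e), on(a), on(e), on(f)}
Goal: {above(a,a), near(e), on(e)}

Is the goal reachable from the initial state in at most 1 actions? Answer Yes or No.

No

1. grab(e,a)  →  {above(a,a), above(e,a), above(f,e), above(f,f), at(a,f), at(e,f), at(f,e), on(a), on(e), on(f)}
2. tag(e,f)  →  {above(a,a), above(e,a), above(e,f), above(f,f), at(a,f), at(f,e), near(e), on(a), on(e)}
optimal plan length = 2; 2 > 1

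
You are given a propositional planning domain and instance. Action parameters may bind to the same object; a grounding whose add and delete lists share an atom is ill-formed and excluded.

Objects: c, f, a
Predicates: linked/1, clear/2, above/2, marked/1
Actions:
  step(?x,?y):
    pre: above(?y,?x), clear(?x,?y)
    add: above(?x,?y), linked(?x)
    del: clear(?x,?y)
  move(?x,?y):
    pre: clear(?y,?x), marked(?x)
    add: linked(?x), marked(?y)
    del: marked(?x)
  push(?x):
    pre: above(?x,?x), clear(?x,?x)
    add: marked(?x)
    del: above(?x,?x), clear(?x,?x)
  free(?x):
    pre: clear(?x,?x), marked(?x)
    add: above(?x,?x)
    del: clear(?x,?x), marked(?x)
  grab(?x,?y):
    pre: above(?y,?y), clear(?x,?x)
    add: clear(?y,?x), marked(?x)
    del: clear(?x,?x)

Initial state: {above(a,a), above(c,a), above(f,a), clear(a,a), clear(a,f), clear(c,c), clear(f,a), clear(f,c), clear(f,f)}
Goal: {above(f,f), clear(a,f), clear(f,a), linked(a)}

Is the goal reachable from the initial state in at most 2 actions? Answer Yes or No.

1. push(a)  →  {above(c,a), above(f,a), clear(a,f), clear(c,c), clear(f,a), clear(f,c), clear(f,f), marked(a)}
2. move(a,f)  →  {above(c,a), above(f,a), clear(a,f), clear(c,c), clear(f,a), clear(f,c), clear(f,f), linked(a), marked(f)}
3. free(f)  →  {above(c,a), above(f,a), above(f,f), clear(a,f), clear(c,c), clear(f,a), clear(f,c), linked(a)}
optimal plan length = 3; 3 > 2

No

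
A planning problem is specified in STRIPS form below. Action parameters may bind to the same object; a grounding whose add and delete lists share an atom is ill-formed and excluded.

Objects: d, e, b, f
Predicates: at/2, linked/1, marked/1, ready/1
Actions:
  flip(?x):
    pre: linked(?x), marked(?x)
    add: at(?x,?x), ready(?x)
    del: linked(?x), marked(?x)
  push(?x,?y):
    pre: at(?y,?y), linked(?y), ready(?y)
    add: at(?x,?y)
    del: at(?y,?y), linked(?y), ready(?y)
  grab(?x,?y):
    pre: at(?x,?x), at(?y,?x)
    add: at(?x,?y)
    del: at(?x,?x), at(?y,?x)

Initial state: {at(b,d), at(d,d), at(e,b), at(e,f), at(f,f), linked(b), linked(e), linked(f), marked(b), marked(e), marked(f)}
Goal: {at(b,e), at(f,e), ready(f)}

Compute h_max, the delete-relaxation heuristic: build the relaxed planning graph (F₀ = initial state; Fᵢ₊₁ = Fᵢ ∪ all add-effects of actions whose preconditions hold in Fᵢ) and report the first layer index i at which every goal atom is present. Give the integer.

F0 = init (11 atoms)
F1 = F0 ∪ {at(b,b), at(d,b), at(e,e), at(f,e), ready(b), ready(e), ready(f)}  (18 atoms)
F2 = F1 ∪ {at(b,e), at(b,f), at(d,e), at(d,f), at(f,b)}  (23 atoms)
goal ⊆ F2  ⇒  h_max = 2

2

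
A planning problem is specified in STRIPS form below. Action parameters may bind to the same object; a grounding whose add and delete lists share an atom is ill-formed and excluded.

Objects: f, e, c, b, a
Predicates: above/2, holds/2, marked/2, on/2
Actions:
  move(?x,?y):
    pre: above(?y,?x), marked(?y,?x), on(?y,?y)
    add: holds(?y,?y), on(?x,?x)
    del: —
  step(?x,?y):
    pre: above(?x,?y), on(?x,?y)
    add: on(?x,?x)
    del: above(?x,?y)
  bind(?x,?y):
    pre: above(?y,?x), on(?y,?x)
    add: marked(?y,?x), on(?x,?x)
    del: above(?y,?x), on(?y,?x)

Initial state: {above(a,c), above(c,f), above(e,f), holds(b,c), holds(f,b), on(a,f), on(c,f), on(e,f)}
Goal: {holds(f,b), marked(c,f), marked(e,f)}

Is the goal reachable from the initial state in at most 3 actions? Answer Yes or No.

1. bind(f,e)  →  {above(a,c), above(c,f), holds(b,c), holds(f,b), marked(e,f), on(a,f), on(c,f), on(f,f)}
2. bind(f,c)  →  {above(a,c), holds(b,c), holds(f,b), marked(c,f), marked(e,f), on(a,f), on(f,f)}
optimal plan length = 2; 2 ≤ 3

Yes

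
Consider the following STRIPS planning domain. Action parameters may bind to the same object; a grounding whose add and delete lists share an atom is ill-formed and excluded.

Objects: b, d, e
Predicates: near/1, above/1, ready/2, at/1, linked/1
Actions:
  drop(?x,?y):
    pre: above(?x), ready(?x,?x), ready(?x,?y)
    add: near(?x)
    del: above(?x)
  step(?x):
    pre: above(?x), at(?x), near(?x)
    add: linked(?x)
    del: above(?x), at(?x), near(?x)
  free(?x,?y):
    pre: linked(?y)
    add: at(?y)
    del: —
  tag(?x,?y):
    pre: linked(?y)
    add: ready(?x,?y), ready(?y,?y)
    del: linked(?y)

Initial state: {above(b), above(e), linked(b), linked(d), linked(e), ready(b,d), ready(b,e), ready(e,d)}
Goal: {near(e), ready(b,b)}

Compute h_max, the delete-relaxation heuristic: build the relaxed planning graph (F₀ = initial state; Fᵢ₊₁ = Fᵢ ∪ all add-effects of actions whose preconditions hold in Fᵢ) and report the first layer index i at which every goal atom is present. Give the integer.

F0 = init (8 atoms)
F1 = F0 ∪ {at(b), at(d), at(e), ready(b,b), ready(d,b), ready(d,d), ready(d,e), ready(e,b), ready(e,e)}  (17 atoms)
F2 = F1 ∪ {near(b), near(e)}  (19 atoms)
goal ⊆ F2  ⇒  h_max = 2

2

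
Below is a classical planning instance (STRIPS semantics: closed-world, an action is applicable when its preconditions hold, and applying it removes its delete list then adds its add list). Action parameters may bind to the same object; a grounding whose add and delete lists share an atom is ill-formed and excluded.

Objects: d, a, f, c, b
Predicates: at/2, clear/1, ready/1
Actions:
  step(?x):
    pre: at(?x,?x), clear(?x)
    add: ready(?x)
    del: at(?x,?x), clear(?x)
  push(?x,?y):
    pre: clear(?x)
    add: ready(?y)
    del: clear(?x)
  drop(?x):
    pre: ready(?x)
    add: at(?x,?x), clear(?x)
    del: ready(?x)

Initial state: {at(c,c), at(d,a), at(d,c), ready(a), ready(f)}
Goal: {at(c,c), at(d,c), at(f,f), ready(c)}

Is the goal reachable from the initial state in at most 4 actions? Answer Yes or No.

Yes

1. drop(f)  →  {at(c,c), at(d,a), at(d,c), at(f,f), clear(f), ready(a)}
2. push(f,c)  →  {at(c,c), at(d,a), at(d,c), at(f,f), ready(a), ready(c)}
optimal plan length = 2; 2 ≤ 4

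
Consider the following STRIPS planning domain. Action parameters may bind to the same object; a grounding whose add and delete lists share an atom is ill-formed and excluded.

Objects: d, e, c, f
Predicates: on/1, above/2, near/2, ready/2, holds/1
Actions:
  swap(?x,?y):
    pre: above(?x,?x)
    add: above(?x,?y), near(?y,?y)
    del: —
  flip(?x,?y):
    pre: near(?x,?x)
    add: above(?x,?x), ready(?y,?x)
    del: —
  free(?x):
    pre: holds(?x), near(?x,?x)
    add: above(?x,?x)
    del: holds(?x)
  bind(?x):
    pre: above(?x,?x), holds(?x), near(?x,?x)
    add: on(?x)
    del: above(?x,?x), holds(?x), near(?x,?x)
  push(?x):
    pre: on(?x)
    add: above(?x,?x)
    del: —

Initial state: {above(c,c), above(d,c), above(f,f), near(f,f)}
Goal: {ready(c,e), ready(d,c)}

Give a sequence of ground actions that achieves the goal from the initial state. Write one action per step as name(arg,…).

swap(c,e); swap(c,c); flip(e,c); flip(c,d)

1. swap(c,e)  →  {above(c,c), above(c,e), above(d,c), above(f,f), near(e,e), near(f,f)}
2. swap(c,c)  →  {above(c,c), above(c,e), above(d,c), above(f,f), near(c,c), near(e,e), near(f,f)}
3. flip(e,c)  →  {above(c,c), above(c,e), above(d,c), above(e,e), above(f,f), near(c,c), near(e,e), near(f,f), ready(c,e)}
4. flip(c,d)  →  {above(c,c), above(c,e), above(d,c), above(e,e), above(f,f), near(c,c), near(e,e), near(f,f), ready(c,e), ready(d,c)}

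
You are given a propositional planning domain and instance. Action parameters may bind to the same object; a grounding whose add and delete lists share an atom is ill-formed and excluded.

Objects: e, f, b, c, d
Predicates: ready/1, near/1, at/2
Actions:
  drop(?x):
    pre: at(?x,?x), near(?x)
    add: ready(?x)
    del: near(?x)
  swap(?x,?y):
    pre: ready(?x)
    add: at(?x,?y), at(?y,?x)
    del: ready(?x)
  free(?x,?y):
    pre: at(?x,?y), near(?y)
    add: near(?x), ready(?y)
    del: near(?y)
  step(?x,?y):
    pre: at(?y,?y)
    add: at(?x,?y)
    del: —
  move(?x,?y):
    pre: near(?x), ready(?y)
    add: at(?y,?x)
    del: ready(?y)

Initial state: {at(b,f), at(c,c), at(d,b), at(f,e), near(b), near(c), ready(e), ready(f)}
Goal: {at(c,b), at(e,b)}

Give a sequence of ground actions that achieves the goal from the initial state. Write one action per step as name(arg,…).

1. drop(c)  →  {at(b,f), at(c,c), at(d,b), at(f,e), near(b), ready(c), ready(e), ready(f)}
2. swap(e,b)  →  {at(b,e), at(b,f), at(c,c), at(d,b), at(e,b), at(f,e), near(b), ready(c), ready(f)}
3. swap(c,b)  →  {at(b,c), at(b,e), at(b,f), at(c,b), at(c,c), at(d,b), at(e,b), at(f,e), near(b), ready(f)}

drop(c); swap(e,b); swap(c,b)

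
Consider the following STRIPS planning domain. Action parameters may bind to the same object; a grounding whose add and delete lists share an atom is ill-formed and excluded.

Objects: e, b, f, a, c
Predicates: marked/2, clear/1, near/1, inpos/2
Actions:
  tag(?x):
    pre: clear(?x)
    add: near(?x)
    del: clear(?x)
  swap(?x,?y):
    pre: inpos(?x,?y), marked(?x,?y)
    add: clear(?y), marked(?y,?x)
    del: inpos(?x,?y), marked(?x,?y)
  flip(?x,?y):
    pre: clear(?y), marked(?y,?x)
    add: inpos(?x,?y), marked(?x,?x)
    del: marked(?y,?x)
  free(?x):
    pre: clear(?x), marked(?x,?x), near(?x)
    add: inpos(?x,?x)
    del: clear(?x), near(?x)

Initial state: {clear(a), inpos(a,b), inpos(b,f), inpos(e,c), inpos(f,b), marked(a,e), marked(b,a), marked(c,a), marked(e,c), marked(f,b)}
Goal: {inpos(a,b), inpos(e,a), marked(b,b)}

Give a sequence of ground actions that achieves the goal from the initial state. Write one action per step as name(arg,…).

swap(f,b); swap(b,f); flip(e,a); flip(b,f)

1. swap(f,b)  →  {clear(a), clear(b), inpos(a,b), inpos(b,f), inpos(e,c), marked(a,e), marked(b,a), marked(b,f), marked(c,a), marked(e,c)}
2. swap(b,f)  →  {clear(a), clear(b), clear(f), inpos(a,b), inpos(e,c), marked(a,e), marked(b,a), marked(c,a), marked(e,c), marked(f,b)}
3. flip(e,a)  →  {clear(a), clear(b), clear(f), inpos(a,b), inpos(e,a), inpos(e,c), marked(b,a), marked(c,a), marked(e,c), marked(e,e), marked(f,b)}
4. flip(b,f)  →  {clear(a), clear(b), clear(f), inpos(a,b), inpos(b,f), inpos(e,a), inpos(e,c), marked(b,a), marked(b,b), marked(c,a), marked(e,c), marked(e,e)}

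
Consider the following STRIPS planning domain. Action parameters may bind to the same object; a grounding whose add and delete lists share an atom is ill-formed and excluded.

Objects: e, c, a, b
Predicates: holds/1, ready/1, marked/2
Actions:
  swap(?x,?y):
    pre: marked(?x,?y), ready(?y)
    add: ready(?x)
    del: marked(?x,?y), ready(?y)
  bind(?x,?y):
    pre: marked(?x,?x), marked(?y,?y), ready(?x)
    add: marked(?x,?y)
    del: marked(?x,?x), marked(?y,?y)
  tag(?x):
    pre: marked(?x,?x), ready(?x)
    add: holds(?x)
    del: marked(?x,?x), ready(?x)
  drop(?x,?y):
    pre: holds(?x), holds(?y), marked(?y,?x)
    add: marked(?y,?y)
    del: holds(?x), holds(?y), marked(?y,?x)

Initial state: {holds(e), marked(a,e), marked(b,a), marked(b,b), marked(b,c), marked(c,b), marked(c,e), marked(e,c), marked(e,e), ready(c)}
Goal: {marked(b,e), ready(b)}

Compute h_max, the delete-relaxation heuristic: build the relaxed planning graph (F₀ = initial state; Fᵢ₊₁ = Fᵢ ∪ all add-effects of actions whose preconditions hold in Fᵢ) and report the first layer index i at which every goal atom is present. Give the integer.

F0 = init (10 atoms)
F1 = F0 ∪ {ready(b), ready(e)}  (12 atoms)
F2 = F1 ∪ {holds(b), marked(b,e), marked(e,b), ready(a)}  (16 atoms)
goal ⊆ F2  ⇒  h_max = 2

2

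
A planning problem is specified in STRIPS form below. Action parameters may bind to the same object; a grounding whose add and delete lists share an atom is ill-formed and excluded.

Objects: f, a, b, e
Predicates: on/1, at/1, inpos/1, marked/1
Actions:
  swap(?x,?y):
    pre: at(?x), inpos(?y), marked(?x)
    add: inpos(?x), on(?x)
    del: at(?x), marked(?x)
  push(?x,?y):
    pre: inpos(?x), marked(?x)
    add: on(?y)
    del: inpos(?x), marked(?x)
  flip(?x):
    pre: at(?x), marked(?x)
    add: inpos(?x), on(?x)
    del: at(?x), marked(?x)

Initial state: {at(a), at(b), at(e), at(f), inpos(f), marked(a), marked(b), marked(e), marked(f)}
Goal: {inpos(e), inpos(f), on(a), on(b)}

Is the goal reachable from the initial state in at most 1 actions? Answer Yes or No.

1. swap(a,f)  →  {at(b), at(e), at(f), inpos(a), inpos(f), marked(b), marked(e), marked(f), on(a)}
2. swap(b,f)  →  {at(e), at(f), inpos(a), inpos(b), inpos(f), marked(e), marked(f), on(a), on(b)}
3. swap(e,f)  →  {at(f), inpos(a), inpos(b), inpos(e), inpos(f), marked(f), on(a), on(b), on(e)}
optimal plan length = 3; 3 > 1

No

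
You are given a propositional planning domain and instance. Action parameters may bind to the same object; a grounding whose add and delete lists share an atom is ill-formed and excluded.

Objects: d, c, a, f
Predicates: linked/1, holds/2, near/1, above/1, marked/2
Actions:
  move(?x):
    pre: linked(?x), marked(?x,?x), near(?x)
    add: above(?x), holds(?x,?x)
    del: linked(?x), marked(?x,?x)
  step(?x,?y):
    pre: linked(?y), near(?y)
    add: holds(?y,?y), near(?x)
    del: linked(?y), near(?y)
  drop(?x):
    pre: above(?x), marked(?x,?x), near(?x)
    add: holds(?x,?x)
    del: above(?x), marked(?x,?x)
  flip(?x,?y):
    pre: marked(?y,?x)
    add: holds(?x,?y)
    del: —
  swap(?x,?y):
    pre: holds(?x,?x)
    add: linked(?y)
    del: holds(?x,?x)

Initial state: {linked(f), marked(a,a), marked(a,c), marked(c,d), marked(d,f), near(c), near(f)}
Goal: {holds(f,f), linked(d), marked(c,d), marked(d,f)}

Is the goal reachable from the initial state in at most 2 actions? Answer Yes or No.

No

1. step(d,f)  →  {holds(f,f), marked(a,a), marked(a,c), marked(c,d), marked(d,f), near(c), near(d)}
2. flip(a,a)  →  {holds(a,a), holds(f,f), marked(a,a), marked(a,c), marked(c,d), marked(d,f), near(c), near(d)}
3. swap(a,d)  →  {holds(f,f), linked(d), marked(a,a), marked(a,c), marked(c,d), marked(d,f), near(c), near(d)}
optimal plan length = 3; 3 > 2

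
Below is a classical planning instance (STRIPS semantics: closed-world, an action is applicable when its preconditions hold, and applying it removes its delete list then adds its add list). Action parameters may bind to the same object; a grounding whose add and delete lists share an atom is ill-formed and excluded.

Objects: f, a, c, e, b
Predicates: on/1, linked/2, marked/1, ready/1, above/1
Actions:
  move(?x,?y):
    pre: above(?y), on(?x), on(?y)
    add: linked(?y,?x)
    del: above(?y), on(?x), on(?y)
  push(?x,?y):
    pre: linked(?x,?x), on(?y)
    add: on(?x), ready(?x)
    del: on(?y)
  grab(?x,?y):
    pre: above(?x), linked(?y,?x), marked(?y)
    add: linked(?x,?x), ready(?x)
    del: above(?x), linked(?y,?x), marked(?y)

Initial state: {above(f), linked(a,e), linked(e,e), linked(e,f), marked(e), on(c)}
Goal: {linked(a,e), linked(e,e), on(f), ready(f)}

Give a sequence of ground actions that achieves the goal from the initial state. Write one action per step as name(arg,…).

1. grab(f,e)  →  {linked(a,e), linked(e,e), linked(f,f), on(c), ready(f)}
2. push(f,c)  →  {linked(a,e), linked(e,e), linked(f,f), on(f), ready(f)}

grab(f,e); push(f,c)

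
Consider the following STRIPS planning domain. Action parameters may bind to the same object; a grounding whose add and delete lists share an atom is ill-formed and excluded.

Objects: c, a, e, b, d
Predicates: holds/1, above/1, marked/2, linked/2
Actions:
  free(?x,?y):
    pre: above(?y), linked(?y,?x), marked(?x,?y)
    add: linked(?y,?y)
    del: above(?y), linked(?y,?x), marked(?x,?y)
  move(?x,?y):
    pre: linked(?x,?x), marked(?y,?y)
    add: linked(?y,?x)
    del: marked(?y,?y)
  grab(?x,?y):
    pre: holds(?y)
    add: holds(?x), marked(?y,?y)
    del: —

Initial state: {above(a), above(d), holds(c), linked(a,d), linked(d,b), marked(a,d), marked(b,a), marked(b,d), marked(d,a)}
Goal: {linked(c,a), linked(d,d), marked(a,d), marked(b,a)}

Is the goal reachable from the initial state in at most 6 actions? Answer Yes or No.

1. free(b,d)  →  {above(a), holds(c), linked(a,d), linked(d,d), marked(a,d), marked(b,a), marked(d,a)}
2. free(d,a)  →  {holds(c), linked(a,a), linked(d,d), marked(a,d), marked(b,a)}
3. grab(c,c)  →  {holds(c), linked(a,a), linked(d,d), marked(a,d), marked(b,a), marked(c,c)}
4. move(a,c)  →  {holds(c), linked(a,a), linked(c,a), linked(d,d), marked(a,d), marked(b,a)}
optimal plan length = 4; 4 ≤ 6

Yes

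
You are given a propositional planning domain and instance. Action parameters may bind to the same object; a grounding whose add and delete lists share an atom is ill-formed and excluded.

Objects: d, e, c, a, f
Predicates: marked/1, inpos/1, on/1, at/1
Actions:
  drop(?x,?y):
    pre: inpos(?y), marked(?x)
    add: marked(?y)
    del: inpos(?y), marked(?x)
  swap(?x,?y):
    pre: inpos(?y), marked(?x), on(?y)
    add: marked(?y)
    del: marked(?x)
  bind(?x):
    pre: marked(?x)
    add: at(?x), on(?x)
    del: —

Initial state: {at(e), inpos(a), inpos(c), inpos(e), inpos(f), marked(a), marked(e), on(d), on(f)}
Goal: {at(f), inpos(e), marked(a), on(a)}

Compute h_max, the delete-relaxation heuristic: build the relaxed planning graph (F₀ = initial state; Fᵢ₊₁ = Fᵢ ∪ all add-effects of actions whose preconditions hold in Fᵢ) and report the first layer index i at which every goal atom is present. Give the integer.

F0 = init (9 atoms)
F1 = F0 ∪ {at(a), marked(c), marked(f), on(a), on(e)}  (14 atoms)
F2 = F1 ∪ {at(c), at(f), on(c)}  (17 atoms)
goal ⊆ F2  ⇒  h_max = 2

2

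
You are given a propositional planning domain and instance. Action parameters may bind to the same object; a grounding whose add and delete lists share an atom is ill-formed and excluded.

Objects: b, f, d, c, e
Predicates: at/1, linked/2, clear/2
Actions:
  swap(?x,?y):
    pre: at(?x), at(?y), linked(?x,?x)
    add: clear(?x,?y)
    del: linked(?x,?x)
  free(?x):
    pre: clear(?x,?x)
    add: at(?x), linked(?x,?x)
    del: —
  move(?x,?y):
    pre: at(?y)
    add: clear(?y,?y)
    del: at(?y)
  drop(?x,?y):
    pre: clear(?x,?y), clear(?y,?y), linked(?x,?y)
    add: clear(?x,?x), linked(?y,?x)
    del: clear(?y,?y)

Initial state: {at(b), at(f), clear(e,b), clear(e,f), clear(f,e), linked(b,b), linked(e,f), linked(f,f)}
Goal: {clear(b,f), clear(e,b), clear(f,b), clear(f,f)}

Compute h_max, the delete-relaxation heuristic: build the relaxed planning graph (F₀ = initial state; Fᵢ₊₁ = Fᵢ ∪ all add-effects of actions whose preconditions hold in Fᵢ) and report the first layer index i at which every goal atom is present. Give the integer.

F0 = init (8 atoms)
F1 = F0 ∪ {clear(b,b), clear(b,f), clear(f,b), clear(f,f)}  (12 atoms)
goal ⊆ F1  ⇒  h_max = 1

1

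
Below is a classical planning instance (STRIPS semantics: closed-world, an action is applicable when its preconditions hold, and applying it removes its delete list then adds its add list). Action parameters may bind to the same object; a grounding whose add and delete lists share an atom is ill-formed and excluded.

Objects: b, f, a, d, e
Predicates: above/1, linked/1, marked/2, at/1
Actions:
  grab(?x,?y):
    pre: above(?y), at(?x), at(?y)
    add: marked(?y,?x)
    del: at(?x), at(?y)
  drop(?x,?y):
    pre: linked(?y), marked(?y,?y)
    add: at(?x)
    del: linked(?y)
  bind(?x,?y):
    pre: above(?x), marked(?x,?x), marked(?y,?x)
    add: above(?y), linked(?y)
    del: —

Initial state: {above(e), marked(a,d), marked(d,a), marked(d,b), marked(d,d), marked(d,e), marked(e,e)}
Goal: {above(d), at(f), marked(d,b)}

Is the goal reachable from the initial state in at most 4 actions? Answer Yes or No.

1. bind(e,d)  →  {above(d), above(e), linked(d), marked(a,d), marked(d,a), marked(d,b), marked(d,d), marked(d,e), marked(e,e)}
2. drop(f,d)  →  {above(d), above(e), at(f), marked(a,d), marked(d,a), marked(d,b), marked(d,d), marked(d,e), marked(e,e)}
optimal plan length = 2; 2 ≤ 4

Yes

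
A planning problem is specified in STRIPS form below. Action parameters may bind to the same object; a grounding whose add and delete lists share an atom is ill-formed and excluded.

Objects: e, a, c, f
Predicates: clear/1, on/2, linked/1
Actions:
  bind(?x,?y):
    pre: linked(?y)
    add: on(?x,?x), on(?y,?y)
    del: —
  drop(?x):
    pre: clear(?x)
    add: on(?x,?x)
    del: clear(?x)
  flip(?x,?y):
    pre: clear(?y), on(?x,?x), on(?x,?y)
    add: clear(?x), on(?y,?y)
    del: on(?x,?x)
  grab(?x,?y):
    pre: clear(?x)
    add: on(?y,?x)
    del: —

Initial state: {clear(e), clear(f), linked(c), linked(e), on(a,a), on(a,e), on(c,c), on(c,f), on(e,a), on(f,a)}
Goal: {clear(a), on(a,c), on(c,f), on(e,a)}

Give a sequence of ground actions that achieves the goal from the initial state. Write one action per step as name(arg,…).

1. flip(a,e)  →  {clear(a), clear(e), clear(f), linked(c), linked(e), on(a,e), on(c,c), on(c,f), on(e,a), on(e,e), on(f,a)}
2. flip(c,f)  →  {clear(a), clear(c), clear(e), clear(f), linked(c), linked(e), on(a,e), on(c,f), on(e,a), on(e,e), on(f,a), on(f,f)}
3. grab(c,a)  →  {clear(a), clear(c), clear(e), clear(f), linked(c), linked(e), on(a,c), on(a,e), on(c,f), on(e,a), on(e,e), on(f,a), on(f,f)}

flip(a,e); flip(c,f); grab(c,a)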